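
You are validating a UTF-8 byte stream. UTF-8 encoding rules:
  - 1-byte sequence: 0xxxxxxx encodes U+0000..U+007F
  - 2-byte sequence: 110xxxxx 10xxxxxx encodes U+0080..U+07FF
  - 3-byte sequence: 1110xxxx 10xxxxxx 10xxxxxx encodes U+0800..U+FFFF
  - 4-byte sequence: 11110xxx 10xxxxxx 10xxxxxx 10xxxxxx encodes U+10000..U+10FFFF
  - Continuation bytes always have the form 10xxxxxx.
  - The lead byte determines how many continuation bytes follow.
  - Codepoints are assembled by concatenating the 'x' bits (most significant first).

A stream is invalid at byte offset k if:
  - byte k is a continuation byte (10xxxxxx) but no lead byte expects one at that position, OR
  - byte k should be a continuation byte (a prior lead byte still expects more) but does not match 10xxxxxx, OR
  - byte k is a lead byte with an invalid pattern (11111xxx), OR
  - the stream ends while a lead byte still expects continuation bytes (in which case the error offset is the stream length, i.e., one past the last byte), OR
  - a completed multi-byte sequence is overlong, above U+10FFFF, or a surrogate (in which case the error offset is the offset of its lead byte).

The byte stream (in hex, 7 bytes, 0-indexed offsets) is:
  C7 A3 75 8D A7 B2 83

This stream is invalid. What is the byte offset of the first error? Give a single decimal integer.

Byte[0]=C7: 2-byte lead, need 1 cont bytes. acc=0x7
Byte[1]=A3: continuation. acc=(acc<<6)|0x23=0x1E3
Completed: cp=U+01E3 (starts at byte 0)
Byte[2]=75: 1-byte ASCII. cp=U+0075
Byte[3]=8D: INVALID lead byte (not 0xxx/110x/1110/11110)

Answer: 3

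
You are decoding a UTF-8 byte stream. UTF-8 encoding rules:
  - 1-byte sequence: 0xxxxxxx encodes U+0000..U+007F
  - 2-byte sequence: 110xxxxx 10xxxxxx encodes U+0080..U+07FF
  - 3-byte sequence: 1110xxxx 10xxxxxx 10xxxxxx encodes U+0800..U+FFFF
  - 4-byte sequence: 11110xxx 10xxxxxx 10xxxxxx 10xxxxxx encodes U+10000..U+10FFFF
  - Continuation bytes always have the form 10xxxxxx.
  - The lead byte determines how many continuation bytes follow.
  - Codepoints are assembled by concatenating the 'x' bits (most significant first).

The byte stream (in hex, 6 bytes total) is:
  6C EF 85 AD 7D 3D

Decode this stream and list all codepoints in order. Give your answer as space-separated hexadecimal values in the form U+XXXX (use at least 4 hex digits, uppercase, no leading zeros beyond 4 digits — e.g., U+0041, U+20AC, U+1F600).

Answer: U+006C U+F16D U+007D U+003D

Derivation:
Byte[0]=6C: 1-byte ASCII. cp=U+006C
Byte[1]=EF: 3-byte lead, need 2 cont bytes. acc=0xF
Byte[2]=85: continuation. acc=(acc<<6)|0x05=0x3C5
Byte[3]=AD: continuation. acc=(acc<<6)|0x2D=0xF16D
Completed: cp=U+F16D (starts at byte 1)
Byte[4]=7D: 1-byte ASCII. cp=U+007D
Byte[5]=3D: 1-byte ASCII. cp=U+003D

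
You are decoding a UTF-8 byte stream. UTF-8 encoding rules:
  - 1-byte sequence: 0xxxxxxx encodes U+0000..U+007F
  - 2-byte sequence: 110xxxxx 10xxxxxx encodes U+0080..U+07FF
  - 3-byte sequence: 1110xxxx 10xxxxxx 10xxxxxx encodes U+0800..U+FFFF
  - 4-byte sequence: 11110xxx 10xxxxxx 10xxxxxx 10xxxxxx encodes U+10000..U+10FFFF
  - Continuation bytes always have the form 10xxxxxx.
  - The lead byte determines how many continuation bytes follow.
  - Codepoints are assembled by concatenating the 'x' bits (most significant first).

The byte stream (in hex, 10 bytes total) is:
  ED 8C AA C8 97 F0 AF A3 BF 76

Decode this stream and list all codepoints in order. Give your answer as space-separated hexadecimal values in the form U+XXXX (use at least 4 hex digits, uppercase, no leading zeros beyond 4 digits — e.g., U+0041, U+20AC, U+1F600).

Byte[0]=ED: 3-byte lead, need 2 cont bytes. acc=0xD
Byte[1]=8C: continuation. acc=(acc<<6)|0x0C=0x34C
Byte[2]=AA: continuation. acc=(acc<<6)|0x2A=0xD32A
Completed: cp=U+D32A (starts at byte 0)
Byte[3]=C8: 2-byte lead, need 1 cont bytes. acc=0x8
Byte[4]=97: continuation. acc=(acc<<6)|0x17=0x217
Completed: cp=U+0217 (starts at byte 3)
Byte[5]=F0: 4-byte lead, need 3 cont bytes. acc=0x0
Byte[6]=AF: continuation. acc=(acc<<6)|0x2F=0x2F
Byte[7]=A3: continuation. acc=(acc<<6)|0x23=0xBE3
Byte[8]=BF: continuation. acc=(acc<<6)|0x3F=0x2F8FF
Completed: cp=U+2F8FF (starts at byte 5)
Byte[9]=76: 1-byte ASCII. cp=U+0076

Answer: U+D32A U+0217 U+2F8FF U+0076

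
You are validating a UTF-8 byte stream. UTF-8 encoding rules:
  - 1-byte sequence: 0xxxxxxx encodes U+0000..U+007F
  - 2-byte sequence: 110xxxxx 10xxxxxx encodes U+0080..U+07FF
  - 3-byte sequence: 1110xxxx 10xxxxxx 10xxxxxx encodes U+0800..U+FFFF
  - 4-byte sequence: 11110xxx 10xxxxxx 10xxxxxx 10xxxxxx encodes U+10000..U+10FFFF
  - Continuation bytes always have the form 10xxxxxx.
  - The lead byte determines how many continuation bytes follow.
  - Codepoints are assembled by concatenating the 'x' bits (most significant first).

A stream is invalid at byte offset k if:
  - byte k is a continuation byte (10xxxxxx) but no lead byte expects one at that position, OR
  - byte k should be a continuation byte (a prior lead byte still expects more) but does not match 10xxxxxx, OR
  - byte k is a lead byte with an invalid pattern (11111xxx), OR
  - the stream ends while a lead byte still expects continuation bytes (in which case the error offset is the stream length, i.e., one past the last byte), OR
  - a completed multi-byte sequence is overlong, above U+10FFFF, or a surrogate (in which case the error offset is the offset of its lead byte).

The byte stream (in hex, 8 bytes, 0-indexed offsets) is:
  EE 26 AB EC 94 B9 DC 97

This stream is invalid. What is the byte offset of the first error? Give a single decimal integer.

Byte[0]=EE: 3-byte lead, need 2 cont bytes. acc=0xE
Byte[1]=26: expected 10xxxxxx continuation. INVALID

Answer: 1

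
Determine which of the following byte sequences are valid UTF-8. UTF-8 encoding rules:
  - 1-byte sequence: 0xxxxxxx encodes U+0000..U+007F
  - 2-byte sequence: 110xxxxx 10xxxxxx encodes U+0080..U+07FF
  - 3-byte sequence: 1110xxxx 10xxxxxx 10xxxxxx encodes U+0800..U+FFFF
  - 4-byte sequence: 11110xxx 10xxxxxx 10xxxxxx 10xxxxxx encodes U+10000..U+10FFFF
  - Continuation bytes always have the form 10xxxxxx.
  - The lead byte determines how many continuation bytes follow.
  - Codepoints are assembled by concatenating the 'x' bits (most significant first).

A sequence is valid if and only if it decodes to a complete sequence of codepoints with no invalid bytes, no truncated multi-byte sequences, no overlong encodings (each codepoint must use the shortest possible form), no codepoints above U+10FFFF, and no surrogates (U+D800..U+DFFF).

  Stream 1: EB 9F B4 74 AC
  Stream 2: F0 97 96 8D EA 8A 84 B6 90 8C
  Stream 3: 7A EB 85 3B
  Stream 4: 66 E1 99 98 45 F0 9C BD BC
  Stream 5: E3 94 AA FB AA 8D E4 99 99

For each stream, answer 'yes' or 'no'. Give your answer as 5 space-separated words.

Answer: no no no yes no

Derivation:
Stream 1: error at byte offset 4. INVALID
Stream 2: error at byte offset 7. INVALID
Stream 3: error at byte offset 3. INVALID
Stream 4: decodes cleanly. VALID
Stream 5: error at byte offset 3. INVALID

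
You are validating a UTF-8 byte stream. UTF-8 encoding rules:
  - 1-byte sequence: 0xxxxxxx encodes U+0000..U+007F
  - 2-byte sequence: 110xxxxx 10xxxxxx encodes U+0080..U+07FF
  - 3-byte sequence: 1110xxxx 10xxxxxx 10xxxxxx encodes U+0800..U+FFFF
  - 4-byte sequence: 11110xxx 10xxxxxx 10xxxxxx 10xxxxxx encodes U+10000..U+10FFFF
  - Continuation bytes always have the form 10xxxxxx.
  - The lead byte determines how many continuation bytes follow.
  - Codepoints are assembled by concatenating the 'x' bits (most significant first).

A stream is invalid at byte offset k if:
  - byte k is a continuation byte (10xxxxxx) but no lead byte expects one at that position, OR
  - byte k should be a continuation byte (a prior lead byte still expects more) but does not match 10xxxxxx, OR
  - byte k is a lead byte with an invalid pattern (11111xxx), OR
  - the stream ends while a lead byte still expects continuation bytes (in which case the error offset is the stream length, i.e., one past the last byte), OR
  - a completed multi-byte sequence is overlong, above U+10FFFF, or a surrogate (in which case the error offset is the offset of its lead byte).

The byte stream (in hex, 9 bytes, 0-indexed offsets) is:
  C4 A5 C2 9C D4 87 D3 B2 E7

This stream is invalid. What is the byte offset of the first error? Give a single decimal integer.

Answer: 9

Derivation:
Byte[0]=C4: 2-byte lead, need 1 cont bytes. acc=0x4
Byte[1]=A5: continuation. acc=(acc<<6)|0x25=0x125
Completed: cp=U+0125 (starts at byte 0)
Byte[2]=C2: 2-byte lead, need 1 cont bytes. acc=0x2
Byte[3]=9C: continuation. acc=(acc<<6)|0x1C=0x9C
Completed: cp=U+009C (starts at byte 2)
Byte[4]=D4: 2-byte lead, need 1 cont bytes. acc=0x14
Byte[5]=87: continuation. acc=(acc<<6)|0x07=0x507
Completed: cp=U+0507 (starts at byte 4)
Byte[6]=D3: 2-byte lead, need 1 cont bytes. acc=0x13
Byte[7]=B2: continuation. acc=(acc<<6)|0x32=0x4F2
Completed: cp=U+04F2 (starts at byte 6)
Byte[8]=E7: 3-byte lead, need 2 cont bytes. acc=0x7
Byte[9]: stream ended, expected continuation. INVALID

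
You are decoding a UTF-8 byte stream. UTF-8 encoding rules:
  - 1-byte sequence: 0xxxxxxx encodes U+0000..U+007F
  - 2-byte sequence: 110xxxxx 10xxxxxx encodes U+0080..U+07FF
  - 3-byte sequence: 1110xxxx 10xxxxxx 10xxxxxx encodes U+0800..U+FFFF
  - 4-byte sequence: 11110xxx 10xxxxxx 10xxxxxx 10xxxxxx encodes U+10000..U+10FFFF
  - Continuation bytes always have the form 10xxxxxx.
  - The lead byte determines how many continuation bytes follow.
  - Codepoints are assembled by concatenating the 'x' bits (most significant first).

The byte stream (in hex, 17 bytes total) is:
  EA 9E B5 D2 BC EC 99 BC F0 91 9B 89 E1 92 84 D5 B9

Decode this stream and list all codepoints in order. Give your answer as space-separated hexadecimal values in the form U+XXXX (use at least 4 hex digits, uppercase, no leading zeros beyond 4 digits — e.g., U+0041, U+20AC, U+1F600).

Byte[0]=EA: 3-byte lead, need 2 cont bytes. acc=0xA
Byte[1]=9E: continuation. acc=(acc<<6)|0x1E=0x29E
Byte[2]=B5: continuation. acc=(acc<<6)|0x35=0xA7B5
Completed: cp=U+A7B5 (starts at byte 0)
Byte[3]=D2: 2-byte lead, need 1 cont bytes. acc=0x12
Byte[4]=BC: continuation. acc=(acc<<6)|0x3C=0x4BC
Completed: cp=U+04BC (starts at byte 3)
Byte[5]=EC: 3-byte lead, need 2 cont bytes. acc=0xC
Byte[6]=99: continuation. acc=(acc<<6)|0x19=0x319
Byte[7]=BC: continuation. acc=(acc<<6)|0x3C=0xC67C
Completed: cp=U+C67C (starts at byte 5)
Byte[8]=F0: 4-byte lead, need 3 cont bytes. acc=0x0
Byte[9]=91: continuation. acc=(acc<<6)|0x11=0x11
Byte[10]=9B: continuation. acc=(acc<<6)|0x1B=0x45B
Byte[11]=89: continuation. acc=(acc<<6)|0x09=0x116C9
Completed: cp=U+116C9 (starts at byte 8)
Byte[12]=E1: 3-byte lead, need 2 cont bytes. acc=0x1
Byte[13]=92: continuation. acc=(acc<<6)|0x12=0x52
Byte[14]=84: continuation. acc=(acc<<6)|0x04=0x1484
Completed: cp=U+1484 (starts at byte 12)
Byte[15]=D5: 2-byte lead, need 1 cont bytes. acc=0x15
Byte[16]=B9: continuation. acc=(acc<<6)|0x39=0x579
Completed: cp=U+0579 (starts at byte 15)

Answer: U+A7B5 U+04BC U+C67C U+116C9 U+1484 U+0579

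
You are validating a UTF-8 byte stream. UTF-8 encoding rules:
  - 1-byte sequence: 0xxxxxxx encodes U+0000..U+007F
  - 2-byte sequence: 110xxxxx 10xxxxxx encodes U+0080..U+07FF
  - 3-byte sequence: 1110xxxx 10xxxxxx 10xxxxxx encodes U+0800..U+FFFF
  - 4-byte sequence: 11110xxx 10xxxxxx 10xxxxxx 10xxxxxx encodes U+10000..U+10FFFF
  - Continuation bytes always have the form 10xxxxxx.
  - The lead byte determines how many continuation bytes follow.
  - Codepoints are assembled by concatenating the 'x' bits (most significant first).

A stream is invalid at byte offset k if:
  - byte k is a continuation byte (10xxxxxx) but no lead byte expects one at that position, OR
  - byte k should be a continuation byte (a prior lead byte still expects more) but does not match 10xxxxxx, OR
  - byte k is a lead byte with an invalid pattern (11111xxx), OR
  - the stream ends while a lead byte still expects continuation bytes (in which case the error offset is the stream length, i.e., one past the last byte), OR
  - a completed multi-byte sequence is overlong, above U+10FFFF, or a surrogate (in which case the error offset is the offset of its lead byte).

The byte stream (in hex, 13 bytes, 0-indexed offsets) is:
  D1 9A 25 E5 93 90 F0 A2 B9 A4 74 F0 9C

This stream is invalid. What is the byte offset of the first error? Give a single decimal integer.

Answer: 13

Derivation:
Byte[0]=D1: 2-byte lead, need 1 cont bytes. acc=0x11
Byte[1]=9A: continuation. acc=(acc<<6)|0x1A=0x45A
Completed: cp=U+045A (starts at byte 0)
Byte[2]=25: 1-byte ASCII. cp=U+0025
Byte[3]=E5: 3-byte lead, need 2 cont bytes. acc=0x5
Byte[4]=93: continuation. acc=(acc<<6)|0x13=0x153
Byte[5]=90: continuation. acc=(acc<<6)|0x10=0x54D0
Completed: cp=U+54D0 (starts at byte 3)
Byte[6]=F0: 4-byte lead, need 3 cont bytes. acc=0x0
Byte[7]=A2: continuation. acc=(acc<<6)|0x22=0x22
Byte[8]=B9: continuation. acc=(acc<<6)|0x39=0x8B9
Byte[9]=A4: continuation. acc=(acc<<6)|0x24=0x22E64
Completed: cp=U+22E64 (starts at byte 6)
Byte[10]=74: 1-byte ASCII. cp=U+0074
Byte[11]=F0: 4-byte lead, need 3 cont bytes. acc=0x0
Byte[12]=9C: continuation. acc=(acc<<6)|0x1C=0x1C
Byte[13]: stream ended, expected continuation. INVALID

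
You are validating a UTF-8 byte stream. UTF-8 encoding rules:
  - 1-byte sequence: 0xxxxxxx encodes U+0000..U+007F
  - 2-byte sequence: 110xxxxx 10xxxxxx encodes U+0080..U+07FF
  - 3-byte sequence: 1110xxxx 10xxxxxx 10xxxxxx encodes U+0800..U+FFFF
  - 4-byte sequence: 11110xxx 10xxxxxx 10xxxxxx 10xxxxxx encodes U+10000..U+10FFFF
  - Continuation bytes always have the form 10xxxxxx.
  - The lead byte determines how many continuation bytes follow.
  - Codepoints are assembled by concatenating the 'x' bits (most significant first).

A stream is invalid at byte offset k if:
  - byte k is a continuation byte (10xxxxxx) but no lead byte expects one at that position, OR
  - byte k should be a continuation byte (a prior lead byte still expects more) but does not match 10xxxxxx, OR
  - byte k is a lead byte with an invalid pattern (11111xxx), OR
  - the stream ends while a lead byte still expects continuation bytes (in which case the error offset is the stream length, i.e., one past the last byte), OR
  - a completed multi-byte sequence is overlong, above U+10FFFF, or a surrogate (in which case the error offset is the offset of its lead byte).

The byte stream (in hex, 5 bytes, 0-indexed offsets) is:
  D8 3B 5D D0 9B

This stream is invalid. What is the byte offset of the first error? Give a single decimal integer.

Byte[0]=D8: 2-byte lead, need 1 cont bytes. acc=0x18
Byte[1]=3B: expected 10xxxxxx continuation. INVALID

Answer: 1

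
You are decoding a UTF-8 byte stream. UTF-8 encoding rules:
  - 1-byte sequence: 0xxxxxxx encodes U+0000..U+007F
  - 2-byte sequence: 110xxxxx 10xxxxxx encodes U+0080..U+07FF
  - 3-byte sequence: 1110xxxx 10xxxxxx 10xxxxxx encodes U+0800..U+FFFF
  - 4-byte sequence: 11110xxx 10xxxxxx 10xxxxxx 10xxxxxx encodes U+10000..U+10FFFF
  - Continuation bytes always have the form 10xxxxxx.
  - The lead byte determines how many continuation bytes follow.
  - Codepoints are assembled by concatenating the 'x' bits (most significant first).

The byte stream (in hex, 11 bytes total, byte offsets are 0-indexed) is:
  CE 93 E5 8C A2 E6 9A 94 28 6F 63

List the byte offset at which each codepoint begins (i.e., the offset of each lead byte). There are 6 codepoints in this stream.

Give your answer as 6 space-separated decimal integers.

Answer: 0 2 5 8 9 10

Derivation:
Byte[0]=CE: 2-byte lead, need 1 cont bytes. acc=0xE
Byte[1]=93: continuation. acc=(acc<<6)|0x13=0x393
Completed: cp=U+0393 (starts at byte 0)
Byte[2]=E5: 3-byte lead, need 2 cont bytes. acc=0x5
Byte[3]=8C: continuation. acc=(acc<<6)|0x0C=0x14C
Byte[4]=A2: continuation. acc=(acc<<6)|0x22=0x5322
Completed: cp=U+5322 (starts at byte 2)
Byte[5]=E6: 3-byte lead, need 2 cont bytes. acc=0x6
Byte[6]=9A: continuation. acc=(acc<<6)|0x1A=0x19A
Byte[7]=94: continuation. acc=(acc<<6)|0x14=0x6694
Completed: cp=U+6694 (starts at byte 5)
Byte[8]=28: 1-byte ASCII. cp=U+0028
Byte[9]=6F: 1-byte ASCII. cp=U+006F
Byte[10]=63: 1-byte ASCII. cp=U+0063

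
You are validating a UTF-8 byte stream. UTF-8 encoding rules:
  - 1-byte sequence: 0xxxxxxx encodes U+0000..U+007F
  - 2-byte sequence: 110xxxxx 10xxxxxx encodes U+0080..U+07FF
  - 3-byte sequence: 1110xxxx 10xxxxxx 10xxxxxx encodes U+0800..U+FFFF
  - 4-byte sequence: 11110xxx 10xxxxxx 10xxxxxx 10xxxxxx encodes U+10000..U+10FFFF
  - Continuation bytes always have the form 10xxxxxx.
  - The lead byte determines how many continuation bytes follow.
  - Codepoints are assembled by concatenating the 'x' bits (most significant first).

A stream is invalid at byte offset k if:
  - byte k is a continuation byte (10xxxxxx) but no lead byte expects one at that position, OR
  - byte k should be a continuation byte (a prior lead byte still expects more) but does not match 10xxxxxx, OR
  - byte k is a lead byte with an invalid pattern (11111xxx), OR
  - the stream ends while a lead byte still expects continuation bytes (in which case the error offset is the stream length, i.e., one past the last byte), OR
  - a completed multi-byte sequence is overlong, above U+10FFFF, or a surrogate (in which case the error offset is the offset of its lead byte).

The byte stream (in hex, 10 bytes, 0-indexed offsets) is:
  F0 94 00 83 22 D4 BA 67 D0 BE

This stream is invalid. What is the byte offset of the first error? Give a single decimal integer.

Answer: 2

Derivation:
Byte[0]=F0: 4-byte lead, need 3 cont bytes. acc=0x0
Byte[1]=94: continuation. acc=(acc<<6)|0x14=0x14
Byte[2]=00: expected 10xxxxxx continuation. INVALID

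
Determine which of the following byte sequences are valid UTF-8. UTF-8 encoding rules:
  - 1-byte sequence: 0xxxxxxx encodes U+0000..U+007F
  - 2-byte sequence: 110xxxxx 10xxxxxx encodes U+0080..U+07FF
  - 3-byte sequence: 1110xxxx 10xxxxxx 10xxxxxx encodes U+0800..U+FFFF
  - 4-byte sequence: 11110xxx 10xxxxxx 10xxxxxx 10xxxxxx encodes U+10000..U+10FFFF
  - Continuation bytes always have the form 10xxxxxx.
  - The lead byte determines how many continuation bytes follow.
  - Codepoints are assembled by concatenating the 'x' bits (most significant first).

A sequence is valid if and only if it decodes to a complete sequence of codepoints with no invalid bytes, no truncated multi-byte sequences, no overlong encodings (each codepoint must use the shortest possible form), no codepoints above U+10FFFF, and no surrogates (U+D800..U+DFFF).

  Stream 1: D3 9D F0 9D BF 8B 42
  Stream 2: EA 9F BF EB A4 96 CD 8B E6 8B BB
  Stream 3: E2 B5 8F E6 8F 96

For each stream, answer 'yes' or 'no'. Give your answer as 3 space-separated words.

Stream 1: decodes cleanly. VALID
Stream 2: decodes cleanly. VALID
Stream 3: decodes cleanly. VALID

Answer: yes yes yes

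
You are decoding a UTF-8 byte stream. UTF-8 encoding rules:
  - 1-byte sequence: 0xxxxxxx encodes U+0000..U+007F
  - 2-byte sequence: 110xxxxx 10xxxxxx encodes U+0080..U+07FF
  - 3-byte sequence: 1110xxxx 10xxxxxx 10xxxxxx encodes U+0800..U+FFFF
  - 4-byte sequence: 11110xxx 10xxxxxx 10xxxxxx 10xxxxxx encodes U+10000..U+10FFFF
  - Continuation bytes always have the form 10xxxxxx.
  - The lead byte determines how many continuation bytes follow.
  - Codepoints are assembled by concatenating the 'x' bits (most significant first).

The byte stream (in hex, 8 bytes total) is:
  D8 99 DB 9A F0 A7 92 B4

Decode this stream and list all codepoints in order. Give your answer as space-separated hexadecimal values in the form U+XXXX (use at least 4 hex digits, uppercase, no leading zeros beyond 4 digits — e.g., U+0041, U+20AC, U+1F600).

Byte[0]=D8: 2-byte lead, need 1 cont bytes. acc=0x18
Byte[1]=99: continuation. acc=(acc<<6)|0x19=0x619
Completed: cp=U+0619 (starts at byte 0)
Byte[2]=DB: 2-byte lead, need 1 cont bytes. acc=0x1B
Byte[3]=9A: continuation. acc=(acc<<6)|0x1A=0x6DA
Completed: cp=U+06DA (starts at byte 2)
Byte[4]=F0: 4-byte lead, need 3 cont bytes. acc=0x0
Byte[5]=A7: continuation. acc=(acc<<6)|0x27=0x27
Byte[6]=92: continuation. acc=(acc<<6)|0x12=0x9D2
Byte[7]=B4: continuation. acc=(acc<<6)|0x34=0x274B4
Completed: cp=U+274B4 (starts at byte 4)

Answer: U+0619 U+06DA U+274B4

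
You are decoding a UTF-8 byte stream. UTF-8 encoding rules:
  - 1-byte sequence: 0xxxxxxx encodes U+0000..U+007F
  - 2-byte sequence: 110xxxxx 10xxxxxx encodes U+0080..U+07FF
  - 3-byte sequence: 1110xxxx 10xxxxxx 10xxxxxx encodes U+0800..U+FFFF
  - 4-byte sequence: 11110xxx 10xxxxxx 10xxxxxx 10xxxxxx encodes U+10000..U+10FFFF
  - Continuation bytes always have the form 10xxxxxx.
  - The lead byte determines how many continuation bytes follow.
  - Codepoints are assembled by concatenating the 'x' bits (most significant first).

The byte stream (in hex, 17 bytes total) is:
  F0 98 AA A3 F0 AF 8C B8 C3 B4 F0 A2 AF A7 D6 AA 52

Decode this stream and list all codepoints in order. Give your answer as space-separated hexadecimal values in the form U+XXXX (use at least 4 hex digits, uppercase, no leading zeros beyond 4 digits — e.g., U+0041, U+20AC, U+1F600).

Byte[0]=F0: 4-byte lead, need 3 cont bytes. acc=0x0
Byte[1]=98: continuation. acc=(acc<<6)|0x18=0x18
Byte[2]=AA: continuation. acc=(acc<<6)|0x2A=0x62A
Byte[3]=A3: continuation. acc=(acc<<6)|0x23=0x18AA3
Completed: cp=U+18AA3 (starts at byte 0)
Byte[4]=F0: 4-byte lead, need 3 cont bytes. acc=0x0
Byte[5]=AF: continuation. acc=(acc<<6)|0x2F=0x2F
Byte[6]=8C: continuation. acc=(acc<<6)|0x0C=0xBCC
Byte[7]=B8: continuation. acc=(acc<<6)|0x38=0x2F338
Completed: cp=U+2F338 (starts at byte 4)
Byte[8]=C3: 2-byte lead, need 1 cont bytes. acc=0x3
Byte[9]=B4: continuation. acc=(acc<<6)|0x34=0xF4
Completed: cp=U+00F4 (starts at byte 8)
Byte[10]=F0: 4-byte lead, need 3 cont bytes. acc=0x0
Byte[11]=A2: continuation. acc=(acc<<6)|0x22=0x22
Byte[12]=AF: continuation. acc=(acc<<6)|0x2F=0x8AF
Byte[13]=A7: continuation. acc=(acc<<6)|0x27=0x22BE7
Completed: cp=U+22BE7 (starts at byte 10)
Byte[14]=D6: 2-byte lead, need 1 cont bytes. acc=0x16
Byte[15]=AA: continuation. acc=(acc<<6)|0x2A=0x5AA
Completed: cp=U+05AA (starts at byte 14)
Byte[16]=52: 1-byte ASCII. cp=U+0052

Answer: U+18AA3 U+2F338 U+00F4 U+22BE7 U+05AA U+0052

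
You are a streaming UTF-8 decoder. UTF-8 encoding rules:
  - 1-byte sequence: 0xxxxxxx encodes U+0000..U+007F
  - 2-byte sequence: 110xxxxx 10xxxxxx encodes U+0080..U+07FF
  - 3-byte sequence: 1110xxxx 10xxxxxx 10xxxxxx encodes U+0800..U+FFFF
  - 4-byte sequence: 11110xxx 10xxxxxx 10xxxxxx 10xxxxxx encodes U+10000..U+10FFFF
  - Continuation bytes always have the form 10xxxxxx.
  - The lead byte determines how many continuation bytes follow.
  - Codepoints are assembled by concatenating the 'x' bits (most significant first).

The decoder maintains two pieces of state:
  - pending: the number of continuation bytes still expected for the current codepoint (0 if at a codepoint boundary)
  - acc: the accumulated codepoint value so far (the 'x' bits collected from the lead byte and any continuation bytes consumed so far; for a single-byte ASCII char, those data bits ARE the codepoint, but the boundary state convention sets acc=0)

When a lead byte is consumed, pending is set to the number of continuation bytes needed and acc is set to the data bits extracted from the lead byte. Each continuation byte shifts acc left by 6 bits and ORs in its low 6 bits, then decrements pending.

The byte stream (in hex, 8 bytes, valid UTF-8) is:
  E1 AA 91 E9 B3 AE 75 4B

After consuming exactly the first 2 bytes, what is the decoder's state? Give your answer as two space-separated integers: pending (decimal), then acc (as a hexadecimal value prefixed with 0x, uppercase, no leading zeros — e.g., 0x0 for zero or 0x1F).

Byte[0]=E1: 3-byte lead. pending=2, acc=0x1
Byte[1]=AA: continuation. acc=(acc<<6)|0x2A=0x6A, pending=1

Answer: 1 0x6A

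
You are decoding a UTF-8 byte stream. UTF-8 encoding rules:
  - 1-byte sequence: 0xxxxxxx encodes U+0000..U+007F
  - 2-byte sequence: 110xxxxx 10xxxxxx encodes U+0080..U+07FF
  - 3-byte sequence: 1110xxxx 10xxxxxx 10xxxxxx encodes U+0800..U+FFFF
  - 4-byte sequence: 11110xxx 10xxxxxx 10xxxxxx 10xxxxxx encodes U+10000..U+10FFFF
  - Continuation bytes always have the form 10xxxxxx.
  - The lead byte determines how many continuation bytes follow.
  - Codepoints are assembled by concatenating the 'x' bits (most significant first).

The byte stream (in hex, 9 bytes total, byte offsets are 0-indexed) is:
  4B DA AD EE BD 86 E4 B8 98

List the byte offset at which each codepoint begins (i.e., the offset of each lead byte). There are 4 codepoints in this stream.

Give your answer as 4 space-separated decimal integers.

Answer: 0 1 3 6

Derivation:
Byte[0]=4B: 1-byte ASCII. cp=U+004B
Byte[1]=DA: 2-byte lead, need 1 cont bytes. acc=0x1A
Byte[2]=AD: continuation. acc=(acc<<6)|0x2D=0x6AD
Completed: cp=U+06AD (starts at byte 1)
Byte[3]=EE: 3-byte lead, need 2 cont bytes. acc=0xE
Byte[4]=BD: continuation. acc=(acc<<6)|0x3D=0x3BD
Byte[5]=86: continuation. acc=(acc<<6)|0x06=0xEF46
Completed: cp=U+EF46 (starts at byte 3)
Byte[6]=E4: 3-byte lead, need 2 cont bytes. acc=0x4
Byte[7]=B8: continuation. acc=(acc<<6)|0x38=0x138
Byte[8]=98: continuation. acc=(acc<<6)|0x18=0x4E18
Completed: cp=U+4E18 (starts at byte 6)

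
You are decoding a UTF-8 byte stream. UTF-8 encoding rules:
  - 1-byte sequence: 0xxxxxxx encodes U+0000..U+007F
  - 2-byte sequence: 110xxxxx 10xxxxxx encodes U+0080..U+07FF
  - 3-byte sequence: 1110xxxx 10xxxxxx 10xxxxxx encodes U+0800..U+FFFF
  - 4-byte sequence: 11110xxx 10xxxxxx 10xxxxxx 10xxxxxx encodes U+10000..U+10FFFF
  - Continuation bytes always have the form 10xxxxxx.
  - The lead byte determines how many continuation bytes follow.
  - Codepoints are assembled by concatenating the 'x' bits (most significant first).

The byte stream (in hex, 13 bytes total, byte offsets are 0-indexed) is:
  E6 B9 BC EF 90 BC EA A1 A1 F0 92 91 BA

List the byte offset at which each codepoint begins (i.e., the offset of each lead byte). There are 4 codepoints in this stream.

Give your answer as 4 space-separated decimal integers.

Byte[0]=E6: 3-byte lead, need 2 cont bytes. acc=0x6
Byte[1]=B9: continuation. acc=(acc<<6)|0x39=0x1B9
Byte[2]=BC: continuation. acc=(acc<<6)|0x3C=0x6E7C
Completed: cp=U+6E7C (starts at byte 0)
Byte[3]=EF: 3-byte lead, need 2 cont bytes. acc=0xF
Byte[4]=90: continuation. acc=(acc<<6)|0x10=0x3D0
Byte[5]=BC: continuation. acc=(acc<<6)|0x3C=0xF43C
Completed: cp=U+F43C (starts at byte 3)
Byte[6]=EA: 3-byte lead, need 2 cont bytes. acc=0xA
Byte[7]=A1: continuation. acc=(acc<<6)|0x21=0x2A1
Byte[8]=A1: continuation. acc=(acc<<6)|0x21=0xA861
Completed: cp=U+A861 (starts at byte 6)
Byte[9]=F0: 4-byte lead, need 3 cont bytes. acc=0x0
Byte[10]=92: continuation. acc=(acc<<6)|0x12=0x12
Byte[11]=91: continuation. acc=(acc<<6)|0x11=0x491
Byte[12]=BA: continuation. acc=(acc<<6)|0x3A=0x1247A
Completed: cp=U+1247A (starts at byte 9)

Answer: 0 3 6 9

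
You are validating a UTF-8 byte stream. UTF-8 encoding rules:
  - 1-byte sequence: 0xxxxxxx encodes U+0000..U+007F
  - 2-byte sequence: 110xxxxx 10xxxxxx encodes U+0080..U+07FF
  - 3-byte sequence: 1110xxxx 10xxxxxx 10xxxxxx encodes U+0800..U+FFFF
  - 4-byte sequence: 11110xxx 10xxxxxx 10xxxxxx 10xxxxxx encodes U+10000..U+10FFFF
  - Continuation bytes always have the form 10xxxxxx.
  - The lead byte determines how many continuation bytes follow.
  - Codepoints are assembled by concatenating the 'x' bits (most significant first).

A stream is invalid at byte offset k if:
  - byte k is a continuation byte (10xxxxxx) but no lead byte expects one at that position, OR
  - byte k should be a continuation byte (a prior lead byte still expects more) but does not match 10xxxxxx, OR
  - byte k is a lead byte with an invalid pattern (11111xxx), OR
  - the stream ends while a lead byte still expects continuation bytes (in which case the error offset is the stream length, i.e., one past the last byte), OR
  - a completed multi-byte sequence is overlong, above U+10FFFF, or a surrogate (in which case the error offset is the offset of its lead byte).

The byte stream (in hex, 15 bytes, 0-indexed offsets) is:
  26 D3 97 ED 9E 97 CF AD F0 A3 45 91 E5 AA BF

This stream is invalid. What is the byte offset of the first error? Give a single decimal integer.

Byte[0]=26: 1-byte ASCII. cp=U+0026
Byte[1]=D3: 2-byte lead, need 1 cont bytes. acc=0x13
Byte[2]=97: continuation. acc=(acc<<6)|0x17=0x4D7
Completed: cp=U+04D7 (starts at byte 1)
Byte[3]=ED: 3-byte lead, need 2 cont bytes. acc=0xD
Byte[4]=9E: continuation. acc=(acc<<6)|0x1E=0x35E
Byte[5]=97: continuation. acc=(acc<<6)|0x17=0xD797
Completed: cp=U+D797 (starts at byte 3)
Byte[6]=CF: 2-byte lead, need 1 cont bytes. acc=0xF
Byte[7]=AD: continuation. acc=(acc<<6)|0x2D=0x3ED
Completed: cp=U+03ED (starts at byte 6)
Byte[8]=F0: 4-byte lead, need 3 cont bytes. acc=0x0
Byte[9]=A3: continuation. acc=(acc<<6)|0x23=0x23
Byte[10]=45: expected 10xxxxxx continuation. INVALID

Answer: 10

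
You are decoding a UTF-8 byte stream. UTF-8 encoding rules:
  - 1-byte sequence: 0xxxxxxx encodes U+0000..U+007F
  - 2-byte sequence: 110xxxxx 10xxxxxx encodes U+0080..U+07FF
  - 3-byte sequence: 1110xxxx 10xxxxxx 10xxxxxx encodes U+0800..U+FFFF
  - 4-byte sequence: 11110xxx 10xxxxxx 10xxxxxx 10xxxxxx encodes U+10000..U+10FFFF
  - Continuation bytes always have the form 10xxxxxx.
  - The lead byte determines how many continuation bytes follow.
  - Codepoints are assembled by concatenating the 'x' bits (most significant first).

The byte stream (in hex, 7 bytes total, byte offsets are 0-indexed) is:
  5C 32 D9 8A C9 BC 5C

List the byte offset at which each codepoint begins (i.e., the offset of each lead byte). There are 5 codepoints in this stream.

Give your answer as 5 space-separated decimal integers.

Byte[0]=5C: 1-byte ASCII. cp=U+005C
Byte[1]=32: 1-byte ASCII. cp=U+0032
Byte[2]=D9: 2-byte lead, need 1 cont bytes. acc=0x19
Byte[3]=8A: continuation. acc=(acc<<6)|0x0A=0x64A
Completed: cp=U+064A (starts at byte 2)
Byte[4]=C9: 2-byte lead, need 1 cont bytes. acc=0x9
Byte[5]=BC: continuation. acc=(acc<<6)|0x3C=0x27C
Completed: cp=U+027C (starts at byte 4)
Byte[6]=5C: 1-byte ASCII. cp=U+005C

Answer: 0 1 2 4 6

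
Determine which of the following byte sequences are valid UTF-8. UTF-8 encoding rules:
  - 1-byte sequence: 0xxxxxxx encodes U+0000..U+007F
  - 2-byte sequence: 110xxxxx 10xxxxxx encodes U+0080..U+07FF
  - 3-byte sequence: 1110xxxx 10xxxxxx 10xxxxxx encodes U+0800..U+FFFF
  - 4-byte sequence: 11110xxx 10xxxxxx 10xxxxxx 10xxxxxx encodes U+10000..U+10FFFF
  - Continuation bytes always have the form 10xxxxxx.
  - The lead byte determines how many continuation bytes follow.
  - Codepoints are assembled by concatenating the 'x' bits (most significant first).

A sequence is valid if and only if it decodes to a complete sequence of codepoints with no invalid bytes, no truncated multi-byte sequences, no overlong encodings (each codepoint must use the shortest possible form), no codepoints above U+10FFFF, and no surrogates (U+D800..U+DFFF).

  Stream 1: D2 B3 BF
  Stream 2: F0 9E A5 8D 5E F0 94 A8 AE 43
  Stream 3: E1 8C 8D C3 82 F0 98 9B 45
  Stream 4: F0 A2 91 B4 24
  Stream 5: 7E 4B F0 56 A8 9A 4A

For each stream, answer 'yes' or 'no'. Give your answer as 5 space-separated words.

Answer: no yes no yes no

Derivation:
Stream 1: error at byte offset 2. INVALID
Stream 2: decodes cleanly. VALID
Stream 3: error at byte offset 8. INVALID
Stream 4: decodes cleanly. VALID
Stream 5: error at byte offset 3. INVALID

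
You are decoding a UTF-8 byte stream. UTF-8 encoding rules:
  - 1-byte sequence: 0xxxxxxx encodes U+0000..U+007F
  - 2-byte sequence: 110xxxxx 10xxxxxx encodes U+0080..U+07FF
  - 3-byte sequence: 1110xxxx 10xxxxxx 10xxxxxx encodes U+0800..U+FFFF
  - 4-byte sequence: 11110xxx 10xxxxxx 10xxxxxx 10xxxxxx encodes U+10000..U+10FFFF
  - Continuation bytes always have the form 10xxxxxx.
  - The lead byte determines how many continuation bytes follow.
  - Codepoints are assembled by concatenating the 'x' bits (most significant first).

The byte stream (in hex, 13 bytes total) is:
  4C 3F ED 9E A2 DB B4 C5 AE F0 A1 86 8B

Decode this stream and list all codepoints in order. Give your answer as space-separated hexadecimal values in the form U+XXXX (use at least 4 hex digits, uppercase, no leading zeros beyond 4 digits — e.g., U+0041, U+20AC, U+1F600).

Answer: U+004C U+003F U+D7A2 U+06F4 U+016E U+2118B

Derivation:
Byte[0]=4C: 1-byte ASCII. cp=U+004C
Byte[1]=3F: 1-byte ASCII. cp=U+003F
Byte[2]=ED: 3-byte lead, need 2 cont bytes. acc=0xD
Byte[3]=9E: continuation. acc=(acc<<6)|0x1E=0x35E
Byte[4]=A2: continuation. acc=(acc<<6)|0x22=0xD7A2
Completed: cp=U+D7A2 (starts at byte 2)
Byte[5]=DB: 2-byte lead, need 1 cont bytes. acc=0x1B
Byte[6]=B4: continuation. acc=(acc<<6)|0x34=0x6F4
Completed: cp=U+06F4 (starts at byte 5)
Byte[7]=C5: 2-byte lead, need 1 cont bytes. acc=0x5
Byte[8]=AE: continuation. acc=(acc<<6)|0x2E=0x16E
Completed: cp=U+016E (starts at byte 7)
Byte[9]=F0: 4-byte lead, need 3 cont bytes. acc=0x0
Byte[10]=A1: continuation. acc=(acc<<6)|0x21=0x21
Byte[11]=86: continuation. acc=(acc<<6)|0x06=0x846
Byte[12]=8B: continuation. acc=(acc<<6)|0x0B=0x2118B
Completed: cp=U+2118B (starts at byte 9)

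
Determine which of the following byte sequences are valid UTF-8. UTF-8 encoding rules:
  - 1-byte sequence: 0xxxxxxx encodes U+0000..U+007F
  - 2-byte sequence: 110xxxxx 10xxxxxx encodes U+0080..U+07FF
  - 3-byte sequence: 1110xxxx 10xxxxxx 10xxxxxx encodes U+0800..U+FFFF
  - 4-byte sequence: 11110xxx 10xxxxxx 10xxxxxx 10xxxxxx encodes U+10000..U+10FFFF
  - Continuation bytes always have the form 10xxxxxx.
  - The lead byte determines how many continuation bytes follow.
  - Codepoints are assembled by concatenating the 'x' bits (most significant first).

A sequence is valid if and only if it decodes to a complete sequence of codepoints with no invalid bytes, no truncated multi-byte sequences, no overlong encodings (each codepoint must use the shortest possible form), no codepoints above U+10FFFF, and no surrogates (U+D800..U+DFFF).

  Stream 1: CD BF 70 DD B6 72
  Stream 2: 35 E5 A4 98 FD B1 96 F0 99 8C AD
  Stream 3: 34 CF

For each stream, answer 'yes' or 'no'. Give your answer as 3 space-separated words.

Answer: yes no no

Derivation:
Stream 1: decodes cleanly. VALID
Stream 2: error at byte offset 4. INVALID
Stream 3: error at byte offset 2. INVALID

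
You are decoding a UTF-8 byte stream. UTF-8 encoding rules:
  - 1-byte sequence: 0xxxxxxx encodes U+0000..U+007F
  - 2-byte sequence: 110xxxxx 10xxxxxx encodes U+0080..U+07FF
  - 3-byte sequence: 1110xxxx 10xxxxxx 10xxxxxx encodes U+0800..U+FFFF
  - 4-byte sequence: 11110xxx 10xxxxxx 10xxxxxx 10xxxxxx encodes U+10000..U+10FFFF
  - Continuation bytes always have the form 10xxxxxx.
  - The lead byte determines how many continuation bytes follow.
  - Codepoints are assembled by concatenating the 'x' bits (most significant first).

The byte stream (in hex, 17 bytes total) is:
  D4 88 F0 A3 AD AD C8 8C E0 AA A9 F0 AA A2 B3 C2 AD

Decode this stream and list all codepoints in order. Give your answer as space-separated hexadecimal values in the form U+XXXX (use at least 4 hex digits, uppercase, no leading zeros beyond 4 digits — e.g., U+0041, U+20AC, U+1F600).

Answer: U+0508 U+23B6D U+020C U+0AA9 U+2A8B3 U+00AD

Derivation:
Byte[0]=D4: 2-byte lead, need 1 cont bytes. acc=0x14
Byte[1]=88: continuation. acc=(acc<<6)|0x08=0x508
Completed: cp=U+0508 (starts at byte 0)
Byte[2]=F0: 4-byte lead, need 3 cont bytes. acc=0x0
Byte[3]=A3: continuation. acc=(acc<<6)|0x23=0x23
Byte[4]=AD: continuation. acc=(acc<<6)|0x2D=0x8ED
Byte[5]=AD: continuation. acc=(acc<<6)|0x2D=0x23B6D
Completed: cp=U+23B6D (starts at byte 2)
Byte[6]=C8: 2-byte lead, need 1 cont bytes. acc=0x8
Byte[7]=8C: continuation. acc=(acc<<6)|0x0C=0x20C
Completed: cp=U+020C (starts at byte 6)
Byte[8]=E0: 3-byte lead, need 2 cont bytes. acc=0x0
Byte[9]=AA: continuation. acc=(acc<<6)|0x2A=0x2A
Byte[10]=A9: continuation. acc=(acc<<6)|0x29=0xAA9
Completed: cp=U+0AA9 (starts at byte 8)
Byte[11]=F0: 4-byte lead, need 3 cont bytes. acc=0x0
Byte[12]=AA: continuation. acc=(acc<<6)|0x2A=0x2A
Byte[13]=A2: continuation. acc=(acc<<6)|0x22=0xAA2
Byte[14]=B3: continuation. acc=(acc<<6)|0x33=0x2A8B3
Completed: cp=U+2A8B3 (starts at byte 11)
Byte[15]=C2: 2-byte lead, need 1 cont bytes. acc=0x2
Byte[16]=AD: continuation. acc=(acc<<6)|0x2D=0xAD
Completed: cp=U+00AD (starts at byte 15)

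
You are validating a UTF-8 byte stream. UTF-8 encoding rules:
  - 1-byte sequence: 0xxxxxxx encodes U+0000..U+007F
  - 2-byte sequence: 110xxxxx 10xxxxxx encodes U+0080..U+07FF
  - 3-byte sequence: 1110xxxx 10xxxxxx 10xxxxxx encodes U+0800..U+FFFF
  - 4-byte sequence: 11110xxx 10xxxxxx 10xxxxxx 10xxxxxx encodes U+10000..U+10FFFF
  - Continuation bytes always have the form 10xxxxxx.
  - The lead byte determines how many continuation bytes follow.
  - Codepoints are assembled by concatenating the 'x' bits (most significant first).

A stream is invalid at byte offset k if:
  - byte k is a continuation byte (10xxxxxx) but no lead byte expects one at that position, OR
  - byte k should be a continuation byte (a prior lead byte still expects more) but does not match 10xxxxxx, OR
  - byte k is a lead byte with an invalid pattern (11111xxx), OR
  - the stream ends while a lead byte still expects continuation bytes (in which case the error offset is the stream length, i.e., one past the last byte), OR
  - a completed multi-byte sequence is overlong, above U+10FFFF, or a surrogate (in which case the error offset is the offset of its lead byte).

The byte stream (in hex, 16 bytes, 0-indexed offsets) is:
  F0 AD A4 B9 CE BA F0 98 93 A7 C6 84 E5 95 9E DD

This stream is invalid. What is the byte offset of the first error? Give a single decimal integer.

Byte[0]=F0: 4-byte lead, need 3 cont bytes. acc=0x0
Byte[1]=AD: continuation. acc=(acc<<6)|0x2D=0x2D
Byte[2]=A4: continuation. acc=(acc<<6)|0x24=0xB64
Byte[3]=B9: continuation. acc=(acc<<6)|0x39=0x2D939
Completed: cp=U+2D939 (starts at byte 0)
Byte[4]=CE: 2-byte lead, need 1 cont bytes. acc=0xE
Byte[5]=BA: continuation. acc=(acc<<6)|0x3A=0x3BA
Completed: cp=U+03BA (starts at byte 4)
Byte[6]=F0: 4-byte lead, need 3 cont bytes. acc=0x0
Byte[7]=98: continuation. acc=(acc<<6)|0x18=0x18
Byte[8]=93: continuation. acc=(acc<<6)|0x13=0x613
Byte[9]=A7: continuation. acc=(acc<<6)|0x27=0x184E7
Completed: cp=U+184E7 (starts at byte 6)
Byte[10]=C6: 2-byte lead, need 1 cont bytes. acc=0x6
Byte[11]=84: continuation. acc=(acc<<6)|0x04=0x184
Completed: cp=U+0184 (starts at byte 10)
Byte[12]=E5: 3-byte lead, need 2 cont bytes. acc=0x5
Byte[13]=95: continuation. acc=(acc<<6)|0x15=0x155
Byte[14]=9E: continuation. acc=(acc<<6)|0x1E=0x555E
Completed: cp=U+555E (starts at byte 12)
Byte[15]=DD: 2-byte lead, need 1 cont bytes. acc=0x1D
Byte[16]: stream ended, expected continuation. INVALID

Answer: 16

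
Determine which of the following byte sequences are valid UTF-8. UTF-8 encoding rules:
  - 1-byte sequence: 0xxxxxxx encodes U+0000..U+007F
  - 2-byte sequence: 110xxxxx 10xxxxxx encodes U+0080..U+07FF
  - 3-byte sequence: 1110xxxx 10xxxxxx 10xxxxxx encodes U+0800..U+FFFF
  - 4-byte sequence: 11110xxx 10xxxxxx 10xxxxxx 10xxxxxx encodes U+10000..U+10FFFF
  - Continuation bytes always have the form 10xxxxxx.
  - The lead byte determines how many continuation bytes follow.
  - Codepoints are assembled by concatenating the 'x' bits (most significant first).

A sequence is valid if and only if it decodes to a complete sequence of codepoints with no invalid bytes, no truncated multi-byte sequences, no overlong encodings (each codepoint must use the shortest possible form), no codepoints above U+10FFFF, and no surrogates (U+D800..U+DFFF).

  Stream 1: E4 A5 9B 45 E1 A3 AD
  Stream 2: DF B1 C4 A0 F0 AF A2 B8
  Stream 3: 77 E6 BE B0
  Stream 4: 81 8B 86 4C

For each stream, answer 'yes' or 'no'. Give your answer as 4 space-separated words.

Stream 1: decodes cleanly. VALID
Stream 2: decodes cleanly. VALID
Stream 3: decodes cleanly. VALID
Stream 4: error at byte offset 0. INVALID

Answer: yes yes yes no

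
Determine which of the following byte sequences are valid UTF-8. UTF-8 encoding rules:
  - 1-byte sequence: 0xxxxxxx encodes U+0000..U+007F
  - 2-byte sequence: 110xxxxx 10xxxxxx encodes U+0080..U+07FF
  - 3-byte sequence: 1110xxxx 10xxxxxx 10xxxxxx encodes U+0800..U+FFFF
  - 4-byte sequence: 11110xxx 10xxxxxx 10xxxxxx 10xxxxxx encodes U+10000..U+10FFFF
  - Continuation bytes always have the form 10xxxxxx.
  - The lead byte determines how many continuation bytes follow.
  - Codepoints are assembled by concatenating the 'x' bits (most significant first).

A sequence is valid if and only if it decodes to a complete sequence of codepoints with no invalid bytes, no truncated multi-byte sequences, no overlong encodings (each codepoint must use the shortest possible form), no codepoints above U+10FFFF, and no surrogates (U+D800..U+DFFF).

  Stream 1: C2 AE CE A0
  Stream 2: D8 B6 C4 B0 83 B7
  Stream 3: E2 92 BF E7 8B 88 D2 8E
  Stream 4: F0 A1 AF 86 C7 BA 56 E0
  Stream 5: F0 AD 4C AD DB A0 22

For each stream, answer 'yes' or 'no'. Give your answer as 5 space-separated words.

Stream 1: decodes cleanly. VALID
Stream 2: error at byte offset 4. INVALID
Stream 3: decodes cleanly. VALID
Stream 4: error at byte offset 8. INVALID
Stream 5: error at byte offset 2. INVALID

Answer: yes no yes no no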